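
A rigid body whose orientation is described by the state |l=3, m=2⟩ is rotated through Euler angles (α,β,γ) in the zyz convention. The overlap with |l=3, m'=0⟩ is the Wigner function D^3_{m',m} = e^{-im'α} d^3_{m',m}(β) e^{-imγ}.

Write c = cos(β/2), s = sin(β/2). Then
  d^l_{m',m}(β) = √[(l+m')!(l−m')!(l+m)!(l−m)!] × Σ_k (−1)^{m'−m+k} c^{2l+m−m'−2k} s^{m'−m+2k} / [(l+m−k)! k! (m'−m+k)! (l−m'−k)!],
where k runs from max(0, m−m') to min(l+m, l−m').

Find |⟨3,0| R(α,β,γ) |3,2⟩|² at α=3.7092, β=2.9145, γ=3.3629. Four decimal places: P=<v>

Split into d^3_{0,2}(β=2.9145) × two z-phases.
c=cos(2.9145/2)=0.113302, s=sin(2.9145/2)=0.993561; N=√[6·6·120·1]=65.726707
The bounds max(0,m−m')=2 and min(l+m,l−m')=3 give 2 terms
  k=2: (−1)^0·65.7267/(12)·0.1133^4·0.9936^2 = +0.000891
  k=3: (−1)^1·65.7267/(12)·0.1133^2·0.9936^4 = -0.068520
d^3_{0,2}(2.9145) = +0.000891 -0.068520 = -0.067629
|D^3_{0,2}|² = |d^3_{0,2}(β)|² = (-0.067629)² = 0.004574 (the z-rotation phases have unit modulus)

P=0.0046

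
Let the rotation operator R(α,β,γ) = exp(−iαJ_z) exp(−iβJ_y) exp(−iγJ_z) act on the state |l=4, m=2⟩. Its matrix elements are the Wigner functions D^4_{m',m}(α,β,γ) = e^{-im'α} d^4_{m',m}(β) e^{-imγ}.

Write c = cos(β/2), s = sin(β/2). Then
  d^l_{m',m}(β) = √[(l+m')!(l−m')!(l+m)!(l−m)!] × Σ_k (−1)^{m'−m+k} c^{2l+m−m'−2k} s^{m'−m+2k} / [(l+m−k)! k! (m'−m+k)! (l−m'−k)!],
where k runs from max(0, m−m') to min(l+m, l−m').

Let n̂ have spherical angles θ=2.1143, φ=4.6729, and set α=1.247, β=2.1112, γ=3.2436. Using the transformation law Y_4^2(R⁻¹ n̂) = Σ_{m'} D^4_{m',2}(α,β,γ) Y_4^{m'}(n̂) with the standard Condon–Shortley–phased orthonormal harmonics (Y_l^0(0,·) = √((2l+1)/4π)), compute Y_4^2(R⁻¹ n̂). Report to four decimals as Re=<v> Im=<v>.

Re=0.0686 Im=-0.0633

Need the full column D^4_{m',2} for m'=−4..4 at α=1.247, β=2.1112, γ=3.2436.
cos(β/2)=0.492706, sin(β/2)=0.870196
d^4_{-4,2}: single k=6 term ⇒ +0.557772;  D = +0.039900-0.556343i
d^4_{-3,2}: k∈[5..6] ⇒ +0.669936 -0.696580 = -0.026644;  D = +0.024588+0.010263i
d^4_{-2,2}: k∈[4..6] ⇒ +0.506886 -1.264908 +0.328804 = -0.429219;  D = +0.282758-0.322919i
d^4_{-1,2}: k∈[3..5] ⇒ +0.270585 -1.266060 +0.789848 = -0.205627;  D = -0.103563-0.177644i
d^4_{0,2}: k∈[2..4] ⇒ +0.102773 -0.854887 +0.999998 = +0.247884;  D = +0.242743-0.050222i
d^4_{1,2}: k∈[1..3] ⇒ +0.026024 -0.405878 +0.844040 = +0.464186;  D = +0.055468-0.460860i
d^4_{2,2}: k∈[0..2] ⇒ +0.003473 -0.129999 +0.506886 = +0.380359;  D = -0.343549-0.163240i
d^4_{3,2}: k∈[0..1] ⇒ -0.022951 +0.214770 = +0.191820;  D = -0.133170+0.138060i
d^4_{4,2}: single k=0 term ⇒ +0.057324;  D = +0.026452+0.050856i
Y_4^{m'}(θ=2.1143,φ=4.6729) and Σ D·Y over m':
  (+0.0399-0.5563i)·(+0.2345+0.0374i)  (+0.0246+0.0103i)·(-0.0480+0.4030i)  (+0.2828-0.3229i)·(-0.2130-0.0169i)  (-0.1036-0.1776i)·(-0.0093+0.2360i)  (+0.2427-0.0502i)·(-0.2666+0.0000i)  (+0.0555-0.4609i)·(+0.0093+0.2360i)  (-0.3435-0.1632i)·(-0.2130+0.0169i)  (-0.1332+0.1381i)·(+0.0480+0.4030i)  (+0.0265+0.0509i)·(+0.2345-0.0374i)
Y_4^2(R⁻¹ n̂) = +0.068634-0.063276i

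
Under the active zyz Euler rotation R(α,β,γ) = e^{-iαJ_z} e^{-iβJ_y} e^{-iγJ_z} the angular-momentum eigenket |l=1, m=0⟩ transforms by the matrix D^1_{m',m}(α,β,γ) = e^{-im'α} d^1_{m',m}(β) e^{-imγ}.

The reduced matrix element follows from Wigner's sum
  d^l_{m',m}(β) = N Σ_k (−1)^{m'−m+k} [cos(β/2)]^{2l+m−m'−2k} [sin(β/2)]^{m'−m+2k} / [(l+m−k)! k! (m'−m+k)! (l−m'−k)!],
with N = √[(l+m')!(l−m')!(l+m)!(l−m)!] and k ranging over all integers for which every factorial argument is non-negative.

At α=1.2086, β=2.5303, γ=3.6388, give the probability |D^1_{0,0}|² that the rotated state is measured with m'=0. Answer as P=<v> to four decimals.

Split into d^1_{0,0}(β=2.5303) × two z-phases.
c=cos(2.5303/2)=0.300910, s=sin(2.5303/2)=0.953653; N=√[1·1·1·1]=1.000000
Admissible k: 0..1 (factorial args all ≥0)
  k=0: (−1)^0·1.0000/(1)·0.3009^2·0.9537^0 = +0.090547
  k=1: (−1)^1·1.0000/(1)·0.3009^0·0.9537^2 = -0.909453
d^1_{0,0}(2.5303) = +0.090547 -0.909453 = -0.818907
|D^1_{0,0}|² = |d^1_{0,0}(β)|² = (-0.818907)² = 0.670608 (the z-rotation phases have unit modulus)

P=0.6706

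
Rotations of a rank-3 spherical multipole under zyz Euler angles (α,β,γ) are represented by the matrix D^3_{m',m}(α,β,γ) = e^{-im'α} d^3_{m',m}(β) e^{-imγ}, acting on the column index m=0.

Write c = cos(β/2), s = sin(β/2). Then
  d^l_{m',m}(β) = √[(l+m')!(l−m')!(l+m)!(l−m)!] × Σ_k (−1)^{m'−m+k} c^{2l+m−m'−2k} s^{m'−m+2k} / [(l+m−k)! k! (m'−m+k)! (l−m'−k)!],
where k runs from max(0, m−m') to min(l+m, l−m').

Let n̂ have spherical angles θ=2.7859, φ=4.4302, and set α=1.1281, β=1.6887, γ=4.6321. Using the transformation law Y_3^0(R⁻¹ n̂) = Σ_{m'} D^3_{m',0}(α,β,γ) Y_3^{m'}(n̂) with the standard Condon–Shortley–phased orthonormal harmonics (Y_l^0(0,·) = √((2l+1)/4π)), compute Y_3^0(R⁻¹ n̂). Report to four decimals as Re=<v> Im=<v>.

Need the full column D^3_{m',0} for m'=−3..3 at α=1.1281, β=1.6887, γ=4.6321.
cos(β/2)=0.664217, sin(β/2)=0.747540
d^3_{-3,0}: single k=3 term ⇒ +0.547455;  D = -0.531409-0.131571i
d^3_{-2,0}: k∈[2..3] ⇒ +0.595758 -0.754602 = -0.158844;  D = +0.100546-0.122971i
d^3_{-1,0}: k∈[1..3] ⇒ +0.334793 -1.272169 +0.537120 = -0.400257;  D = -0.171461-0.361672i
d^3_{0,0}: k∈[0..3] ⇒ +0.085874 -0.978930 +1.239937 -0.174504 = +0.172377;  D = +0.172377+0.000000i
d^3_{1,0}: k∈[0..2] ⇒ -0.334793 +1.272169 -0.537120 = +0.400257;  D = +0.171461-0.361672i
d^3_{2,0}: k∈[0..1] ⇒ +0.595758 -0.754602 = -0.158844;  D = +0.100546+0.122971i
d^3_{3,0}: single k=0 term ⇒ -0.547455;  D = +0.531409-0.131571i
Y_3^{m'}(θ=2.7859,φ=4.4302) and Σ D·Y over m':
  (-0.5314-0.1316i)·(+0.0132-0.0117i)  (+0.1005-0.1230i)·(+0.0982+0.0621i)  (-0.1715-0.3617i)·(-0.1064+0.3668i)  (+0.1724+0.0000i)·(-0.4875+0.0000i)  (+0.1715-0.3617i)·(+0.1064+0.3668i)  (+0.1005+0.1230i)·(+0.0982-0.0621i)  (+0.5314-0.1316i)·(-0.0132-0.0117i)
Y_3^0(R⁻¹ n̂) = +0.235701+0.000000i

Re=0.2357 Im=0.0000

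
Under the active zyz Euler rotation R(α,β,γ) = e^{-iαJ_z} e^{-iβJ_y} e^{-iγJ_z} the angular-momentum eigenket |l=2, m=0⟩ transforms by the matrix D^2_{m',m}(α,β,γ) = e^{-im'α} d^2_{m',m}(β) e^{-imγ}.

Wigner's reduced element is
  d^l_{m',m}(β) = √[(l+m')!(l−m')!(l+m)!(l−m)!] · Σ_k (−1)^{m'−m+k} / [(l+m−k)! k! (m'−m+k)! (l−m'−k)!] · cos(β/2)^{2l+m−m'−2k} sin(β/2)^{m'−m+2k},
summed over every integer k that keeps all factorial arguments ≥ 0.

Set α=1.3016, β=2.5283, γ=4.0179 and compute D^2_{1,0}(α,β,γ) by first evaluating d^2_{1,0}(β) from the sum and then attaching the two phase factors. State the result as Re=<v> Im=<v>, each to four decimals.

Re=0.1533 Im=-0.5557

Split into d^2_{1,0}(β=2.5283) × two z-phases.
c=cos(2.5283/2)=0.301863, s=sin(2.5283/2)=0.953351; N=√[6·1·2·2]=4.898979
k: max(0,(0)−(1))=0 … min(2+(0),2−(1))=1
  k=0: (−1)^1·4.8990/(2)·0.3019^3·0.9534^1 = -0.064233
  k=1: (−1)^2·4.8990/(2)·0.3019^1·0.9534^3 = +0.640685
d^2_{1,0}(2.5283) = -0.064233 +0.640685 = +0.576452
Attach z-rotation phases: D = e^{-i(1)(1.3016)}·(+0.576452)·e^{-i(0)(4.0179)} = +0.153311-0.555691i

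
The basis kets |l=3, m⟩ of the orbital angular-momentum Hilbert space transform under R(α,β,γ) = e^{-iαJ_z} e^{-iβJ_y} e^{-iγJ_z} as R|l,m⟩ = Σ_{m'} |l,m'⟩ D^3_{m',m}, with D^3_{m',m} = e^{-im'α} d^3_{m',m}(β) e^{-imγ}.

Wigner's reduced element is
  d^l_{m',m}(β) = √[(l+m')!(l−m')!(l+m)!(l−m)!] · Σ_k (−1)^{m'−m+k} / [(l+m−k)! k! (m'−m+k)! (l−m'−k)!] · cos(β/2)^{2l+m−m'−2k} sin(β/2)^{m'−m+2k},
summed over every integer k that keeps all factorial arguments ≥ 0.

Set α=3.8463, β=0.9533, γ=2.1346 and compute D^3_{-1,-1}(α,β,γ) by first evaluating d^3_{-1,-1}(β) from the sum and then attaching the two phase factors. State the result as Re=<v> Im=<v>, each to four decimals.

Split into d^3_{-1,-1}(β=0.9533) × two z-phases.
Half-angle: c=0.888537, s=0.458805. N=√(2·24·2·24)=48.000000
k: max(0,(-1)−(-1))=0 … min(3+(-1),3−(-1))=2
  k=0: (−1)^0·48.0000/(48)·0.8885^6·0.4588^0 = +0.492099
  k=1: (−1)^1·48.0000/(6)·0.8885^4·0.4588^2 = -1.049660
  k=2: (−1)^2·48.0000/(8)·0.8885^2·0.4588^4 = +0.209901
d^3_{-1,-1}(0.9533) = +0.492099 -1.049660 +0.209901 = -0.347659
Attach z-rotation phases: D = e^{-i(-1)(3.8463)}·(-0.347659)·e^{-i(-1)(2.1346)} = -0.331895+0.103499i

Re=-0.3319 Im=0.1035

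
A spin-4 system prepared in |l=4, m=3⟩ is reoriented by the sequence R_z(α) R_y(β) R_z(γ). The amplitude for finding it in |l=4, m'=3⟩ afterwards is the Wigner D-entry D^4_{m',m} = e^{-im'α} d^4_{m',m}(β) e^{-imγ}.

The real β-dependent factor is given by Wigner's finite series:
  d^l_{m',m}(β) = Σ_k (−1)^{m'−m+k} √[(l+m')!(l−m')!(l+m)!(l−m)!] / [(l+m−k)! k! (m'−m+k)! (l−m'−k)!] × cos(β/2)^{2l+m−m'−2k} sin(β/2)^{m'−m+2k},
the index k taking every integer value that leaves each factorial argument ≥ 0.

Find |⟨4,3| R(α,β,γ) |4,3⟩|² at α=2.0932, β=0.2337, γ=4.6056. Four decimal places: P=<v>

P=0.7317

Split into d^4_{3,3}(β=0.2337) × two z-phases.
c=cos(0.2337/2)=0.993181, s=sin(0.2337/2)=0.116584; N=√[5040·1·5040·1]=5040.000000
The bounds max(0,m−m')=0 and min(l+m,l−m')=1 give 2 terms
  k=0: (−1)^0·5040.0000/(5040)·0.9932^8·0.1166^0 = +0.946731
  k=1: (−1)^1·5040.0000/(720)·0.9932^6·0.1166^2 = -0.091316
d^4_{3,3}(0.2337) = +0.946731 -0.091316 = +0.855415
|D^4_{3,3}|² = |d^4_{3,3}(β)|² = (+0.855415)² = 0.731734 (the z-rotation phases have unit modulus)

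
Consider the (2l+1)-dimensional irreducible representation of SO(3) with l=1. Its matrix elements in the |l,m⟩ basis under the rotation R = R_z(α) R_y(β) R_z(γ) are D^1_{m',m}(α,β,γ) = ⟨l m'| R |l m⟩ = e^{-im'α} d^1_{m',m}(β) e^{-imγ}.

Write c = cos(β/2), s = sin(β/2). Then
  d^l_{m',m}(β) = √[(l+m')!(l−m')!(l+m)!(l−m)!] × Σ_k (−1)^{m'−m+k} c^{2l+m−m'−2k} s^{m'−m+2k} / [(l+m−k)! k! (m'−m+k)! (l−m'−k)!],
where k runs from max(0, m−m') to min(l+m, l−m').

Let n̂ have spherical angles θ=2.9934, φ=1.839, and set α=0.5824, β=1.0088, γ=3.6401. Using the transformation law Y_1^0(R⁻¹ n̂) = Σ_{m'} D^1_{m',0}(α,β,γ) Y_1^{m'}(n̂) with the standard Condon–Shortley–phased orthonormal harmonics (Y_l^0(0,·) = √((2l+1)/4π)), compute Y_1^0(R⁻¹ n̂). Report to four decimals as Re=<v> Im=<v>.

Re=-0.2386 Im=0.0000

Need the full column D^1_{m',0} for m'=−1..1 at α=0.5824, β=1.0088, γ=3.6401.
cos(β/2)=0.875465, sin(β/2)=0.483282
d^1_{-1,0}: single k=1 term ⇒ +0.598349;  D = +0.499708+0.329110i
d^1_{0,0}: k∈[0..1] ⇒ +0.766438 -0.233562 = +0.532877;  D = +0.532877+0.000000i
d^1_{1,0}: single k=0 term ⇒ -0.598349;  D = -0.499708+0.329110i
Y_1^{m'}(θ=2.9934,φ=1.839) and Σ D·Y over m':
  (+0.4997+0.3291i)·(-0.0135-0.0492i)  (+0.5329+0.0000i)·(-0.4832+0.0000i)  (-0.4997+0.3291i)·(+0.0135-0.0492i)
Y_1^0(R⁻¹ n̂) = -0.238645+0.000000i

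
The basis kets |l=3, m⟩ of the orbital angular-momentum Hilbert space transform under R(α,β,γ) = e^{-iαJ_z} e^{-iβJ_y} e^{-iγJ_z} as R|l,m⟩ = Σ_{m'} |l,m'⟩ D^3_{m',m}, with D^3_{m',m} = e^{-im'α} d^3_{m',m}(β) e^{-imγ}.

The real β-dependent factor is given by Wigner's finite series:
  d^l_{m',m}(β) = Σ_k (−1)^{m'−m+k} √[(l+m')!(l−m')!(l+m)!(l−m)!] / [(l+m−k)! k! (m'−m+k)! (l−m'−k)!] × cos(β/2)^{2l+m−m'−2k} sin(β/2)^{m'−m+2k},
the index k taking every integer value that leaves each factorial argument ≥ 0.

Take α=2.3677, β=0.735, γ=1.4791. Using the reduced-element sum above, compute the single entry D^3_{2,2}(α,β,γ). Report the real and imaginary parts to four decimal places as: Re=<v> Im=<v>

Re=0.0273 Im=-0.1688

D^3_{2,2}(2.3677,0.735,1.4791) = e^{-i·2·2.3677}·d^3_{2,2}(0.735)·e^{-i·2·1.4791}. Compute d first:
Half-angle: c=0.933228, s=0.359283. N=√(120·1·120·1)=120.000000
The bounds max(0,m−m')=0 and min(l+m,l−m')=1 give 2 terms
  k=0: (−1)^0·120.0000/(120)·0.9332^6·0.3593^0 = +0.660584
  k=1: (−1)^1·120.0000/(24)·0.9332^4·0.3593^2 = -0.489549
d^3_{2,2}(0.735) = +0.660584 -0.489549 = +0.171034
Attach z-rotation phases: D = e^{-i(2)(2.3677)}·(+0.171034)·e^{-i(2)(1.4791)} = +0.027313-0.168839i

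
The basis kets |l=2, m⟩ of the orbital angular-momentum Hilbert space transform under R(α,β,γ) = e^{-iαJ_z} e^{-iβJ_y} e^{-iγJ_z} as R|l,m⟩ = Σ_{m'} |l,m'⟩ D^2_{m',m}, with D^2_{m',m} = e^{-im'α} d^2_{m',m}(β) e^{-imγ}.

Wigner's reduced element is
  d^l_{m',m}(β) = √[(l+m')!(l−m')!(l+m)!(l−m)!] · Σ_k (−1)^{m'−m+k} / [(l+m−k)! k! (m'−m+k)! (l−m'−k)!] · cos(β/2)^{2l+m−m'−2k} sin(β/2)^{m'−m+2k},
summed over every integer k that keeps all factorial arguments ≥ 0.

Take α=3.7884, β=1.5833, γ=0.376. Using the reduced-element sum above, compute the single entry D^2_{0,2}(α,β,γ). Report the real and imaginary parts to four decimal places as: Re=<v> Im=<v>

Re=0.4472 Im=-0.4182

Split into d^2_{0,2}(β=1.5833) × two z-phases.
Half-angle: c=0.702672, s=0.711514. N=√(2·2·24·1)=9.797959
k∈{2} keeps every argument non-negative
  k=2: (−1)^0·9.7980/(4)·0.7027^2·0.7115^2 = +0.612277
d^2_{0,2}(1.5833) = +0.612277
Phases: e^{-i·(0)·3.7884}=+1.000000+0.000000i, e^{-i·(2)·0.376}=+0.730324-0.683101i ⇒ D=+0.447160-0.418247i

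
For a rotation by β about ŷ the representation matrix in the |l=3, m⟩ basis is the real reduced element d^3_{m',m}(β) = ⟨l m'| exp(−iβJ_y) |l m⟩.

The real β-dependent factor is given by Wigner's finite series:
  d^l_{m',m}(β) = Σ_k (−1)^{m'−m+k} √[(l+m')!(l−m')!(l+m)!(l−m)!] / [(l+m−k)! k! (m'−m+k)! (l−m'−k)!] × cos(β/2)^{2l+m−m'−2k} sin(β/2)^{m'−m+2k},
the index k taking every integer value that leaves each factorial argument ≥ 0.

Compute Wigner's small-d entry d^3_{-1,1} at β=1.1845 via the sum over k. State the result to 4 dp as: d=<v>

d=0.3815

d^3_{-1,1}(β=1.1845) via Wigner's sum:
c=cos(1.1845/2)=0.829687, s=sin(1.1845/2)=0.558229; N=√[2·24·24·2]=48.000000
k: max(0,(1)−(-1))=2 … min(3+(1),3−(-1))=4
  k=2: (−1)^0·48.0000/(8)·0.8297^4·0.5582^2 = +0.885999
  k=3: (−1)^1·48.0000/(6)·0.8297^2·0.5582^4 = -0.534772
  k=4: (−1)^2·48.0000/(48)·0.8297^0·0.5582^6 = +0.030260
d^3_{-1,1}(1.1845) = +0.885999 -0.534772 +0.030260 = +0.381487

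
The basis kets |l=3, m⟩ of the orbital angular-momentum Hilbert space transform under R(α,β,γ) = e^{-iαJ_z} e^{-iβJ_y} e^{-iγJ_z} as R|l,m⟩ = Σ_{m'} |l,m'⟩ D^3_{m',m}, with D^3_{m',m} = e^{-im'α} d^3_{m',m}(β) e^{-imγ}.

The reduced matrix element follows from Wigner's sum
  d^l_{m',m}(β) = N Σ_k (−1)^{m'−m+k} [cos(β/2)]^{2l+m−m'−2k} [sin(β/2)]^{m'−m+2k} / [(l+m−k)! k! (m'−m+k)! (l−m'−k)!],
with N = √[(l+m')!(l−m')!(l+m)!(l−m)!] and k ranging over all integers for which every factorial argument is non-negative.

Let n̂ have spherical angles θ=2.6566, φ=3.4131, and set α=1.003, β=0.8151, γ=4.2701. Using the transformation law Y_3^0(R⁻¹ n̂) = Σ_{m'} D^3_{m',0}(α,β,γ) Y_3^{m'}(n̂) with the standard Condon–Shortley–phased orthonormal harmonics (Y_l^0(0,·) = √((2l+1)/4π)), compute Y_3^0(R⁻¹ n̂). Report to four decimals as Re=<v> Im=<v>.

Need the full column D^3_{m',0} for m'=−3..3 at α=1.003, β=0.8151, γ=4.2701.
cos(β/2)=0.918095, sin(β/2)=0.396361
d^3_{-3,0}: single k=3 term ⇒ +0.215502;  D = -0.213610+0.028490i
d^3_{-2,0}: k∈[2..3] ⇒ +0.611354 -0.113946 = +0.497408;  D = -0.209705+0.451041i
d^3_{-1,0}: k∈[1..3] ⇒ +0.895610 -0.500781 +0.031112 = +0.425942;  D = +0.229061+0.359107i
d^3_{0,0}: k∈[0..3] ⇒ +0.598859 -1.004557 +0.187233 -0.003877 = -0.222342;  D = -0.222342+0.000000i
d^3_{1,0}: k∈[0..2] ⇒ -0.895610 +0.500781 -0.031112 = -0.425942;  D = -0.229061+0.359107i
d^3_{2,0}: k∈[0..1] ⇒ +0.611354 -0.113946 = +0.497408;  D = -0.209705-0.451041i
d^3_{3,0}: single k=0 term ⇒ -0.215502;  D = +0.213610+0.028490i
Y_3^{m'}(θ=2.6566,φ=3.4131) and Σ D·Y over m':
  (-0.2136+0.0285i)·(-0.0290+0.0308i)  (-0.2097+0.4510i)·(-0.1682+0.1015i)  (+0.2291+0.3591i)·(-0.4229+0.1177i)  (-0.2223+0.0000i)·(-0.3015+0.0000i)  (-0.2291+0.3591i)·(+0.4229+0.1177i)  (-0.2097-0.4510i)·(-0.1682-0.1015i)  (+0.2136+0.0285i)·(+0.0290+0.0308i)
Y_3^0(R⁻¹ n̂) = -0.221619+0.000000i

Re=-0.2216 Im=0.0000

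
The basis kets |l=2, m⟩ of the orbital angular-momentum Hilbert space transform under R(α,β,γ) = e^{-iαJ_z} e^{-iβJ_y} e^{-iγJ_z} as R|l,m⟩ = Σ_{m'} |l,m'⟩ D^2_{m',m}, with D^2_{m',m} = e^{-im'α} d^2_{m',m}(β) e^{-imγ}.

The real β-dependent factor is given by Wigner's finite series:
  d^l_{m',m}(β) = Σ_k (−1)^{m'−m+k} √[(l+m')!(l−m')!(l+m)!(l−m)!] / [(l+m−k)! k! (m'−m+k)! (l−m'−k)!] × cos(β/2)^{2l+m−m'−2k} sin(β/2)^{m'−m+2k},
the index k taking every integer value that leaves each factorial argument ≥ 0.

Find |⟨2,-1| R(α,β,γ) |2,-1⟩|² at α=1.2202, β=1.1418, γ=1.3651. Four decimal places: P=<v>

Split into d^2_{-1,-1}(β=1.1418) × two z-phases.
c=cos(1.1418/2)=0.841415, s=sin(1.1418/2)=0.540390; N=√[1·6·1·6]=6.000000
Admissible k: 0..1 (factorial args all ≥0)
  k=0: (−1)^0·6.0000/(6)·0.8414^4·0.5404^0 = +0.501234
  k=1: (−1)^1·6.0000/(2)·0.8414^2·0.5404^2 = -0.620234
d^2_{-1,-1}(1.1418) = +0.501234 -0.620234 = -0.119000
|D^2_{-1,-1}|² = |d^2_{-1,-1}(β)|² = (-0.119000)² = 0.014161 (the z-rotation phases have unit modulus)

P=0.0142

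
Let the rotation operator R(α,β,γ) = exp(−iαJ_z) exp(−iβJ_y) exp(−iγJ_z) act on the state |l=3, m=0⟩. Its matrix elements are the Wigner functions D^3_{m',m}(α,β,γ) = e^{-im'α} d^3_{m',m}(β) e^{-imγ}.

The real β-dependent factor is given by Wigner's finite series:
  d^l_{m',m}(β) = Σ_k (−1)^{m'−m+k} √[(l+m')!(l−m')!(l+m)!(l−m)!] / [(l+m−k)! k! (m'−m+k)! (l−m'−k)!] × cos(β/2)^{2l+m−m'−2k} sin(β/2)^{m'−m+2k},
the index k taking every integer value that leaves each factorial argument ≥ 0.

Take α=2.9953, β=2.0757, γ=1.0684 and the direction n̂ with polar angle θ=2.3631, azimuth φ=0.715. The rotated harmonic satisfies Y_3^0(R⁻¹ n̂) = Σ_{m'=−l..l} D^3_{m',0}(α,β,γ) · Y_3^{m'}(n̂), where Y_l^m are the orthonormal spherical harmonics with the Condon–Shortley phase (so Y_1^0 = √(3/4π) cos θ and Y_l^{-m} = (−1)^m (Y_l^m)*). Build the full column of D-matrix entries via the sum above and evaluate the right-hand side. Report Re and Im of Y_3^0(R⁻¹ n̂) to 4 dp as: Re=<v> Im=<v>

Need the full column D^3_{m',0} for m'=−3..3 at α=2.9953, β=2.0757, γ=1.0684.
cos(β/2)=0.508073, sin(β/2)=0.861314
d^3_{-3,0}: single k=3 term ⇒ +0.374782;  D = -0.339263+0.159254i
d^3_{-2,0}: k∈[2..3] ⇒ +0.270763 -0.778142 = -0.507380;  D = -0.485817+0.146343i
d^3_{-1,0}: k∈[1..3] ⇒ +0.101015 -0.870914 +0.834304 = +0.064404;  D = -0.063716+0.009388i
d^3_{0,0}: k∈[0..3] ⇒ +0.017201 -0.444909 +1.278618 -0.408290 = +0.442621;  D = +0.442621+0.000000i
d^3_{1,0}: k∈[0..2] ⇒ -0.101015 +0.870914 -0.834304 = -0.064404;  D = +0.063716+0.009388i
d^3_{2,0}: k∈[0..1] ⇒ +0.270763 -0.778142 = -0.507380;  D = -0.485817-0.146343i
d^3_{3,0}: single k=0 term ⇒ -0.374782;  D = +0.339263+0.159254i
Y_3^{m'}(θ=2.3631,φ=0.715) and Σ D·Y over m':
  (-0.3393+0.1593i)·(-0.0785-0.1213i)  (-0.4858+0.1463i)·(-0.0503+0.3552i)  (-0.0637+0.0094i)·(+0.2630-0.2283i)  (+0.4426+0.0000i)·(+0.1237+0.0000i)  (+0.0637+0.0094i)·(-0.2630-0.2283i)  (-0.4858-0.1463i)·(-0.0503-0.3552i)  (+0.3393+0.1593i)·(+0.0785-0.1213i)
Y_3^0(R⁻¹ n̂) = +0.062343+0.000000i

Re=0.0623 Im=0.0000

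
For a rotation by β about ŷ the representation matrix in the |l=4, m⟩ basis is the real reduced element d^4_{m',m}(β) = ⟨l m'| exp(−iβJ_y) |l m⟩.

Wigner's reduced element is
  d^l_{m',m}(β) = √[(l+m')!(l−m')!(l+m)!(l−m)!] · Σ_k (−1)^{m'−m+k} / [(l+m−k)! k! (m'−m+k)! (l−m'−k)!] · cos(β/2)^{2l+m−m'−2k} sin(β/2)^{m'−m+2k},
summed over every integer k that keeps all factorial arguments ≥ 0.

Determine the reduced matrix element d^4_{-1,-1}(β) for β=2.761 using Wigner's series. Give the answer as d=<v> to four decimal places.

d^4_{-1,-1}(β=2.761) via Wigner's sum:
Half-angle: c=0.189150, s=0.981948. N=√(6·120·6·120)=720.000000
k∈{0,1,2,3} keeps every argument non-negative
  k=0: (−1)^0·720.0000/(720)·0.1891^8·0.9819^0 = +0.000002
  k=1: (−1)^1·720.0000/(48)·0.1891^6·0.9819^2 = -0.000662
  k=2: (−1)^2·720.0000/(24)·0.1891^4·0.9819^4 = +0.035703
  k=3: (−1)^3·720.0000/(72)·0.1891^2·0.9819^6 = -0.320733
d^4_{-1,-1}(2.761) = +0.000002 -0.000662 +0.035703 -0.320733 = -0.285691

d=-0.2857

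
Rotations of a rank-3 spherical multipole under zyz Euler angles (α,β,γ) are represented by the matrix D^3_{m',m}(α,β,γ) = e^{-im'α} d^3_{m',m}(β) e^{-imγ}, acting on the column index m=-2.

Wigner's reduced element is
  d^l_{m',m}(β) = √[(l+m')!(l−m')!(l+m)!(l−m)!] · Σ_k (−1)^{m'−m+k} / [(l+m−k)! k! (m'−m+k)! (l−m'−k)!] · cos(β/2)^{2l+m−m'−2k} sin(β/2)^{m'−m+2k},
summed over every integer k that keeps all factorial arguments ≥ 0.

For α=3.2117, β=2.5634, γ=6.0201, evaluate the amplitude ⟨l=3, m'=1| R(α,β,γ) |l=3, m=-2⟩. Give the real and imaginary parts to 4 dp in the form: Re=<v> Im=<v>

First d^3_{1,-2}(β=2.5634), then the phase factors e^{-i(1)α} and e^{-i(-2)γ}:
c=cos(2.5634/2)=0.285086, s=sin(2.5634/2)=0.958502; N=√[24·2·1·120]=75.894664
k: max(0,(-2)−(1))=0 … min(3+(-2),3−(1))=1
  k=0: (−1)^3·75.8947/(12)·0.2851^3·0.9585^3 = -0.129044
  k=1: (−1)^4·75.8947/(24)·0.2851^1·0.9585^5 = +0.729358
d^3_{1,-2}(2.5634) = -0.129044 +0.729358 = +0.600315
D = (-0.997543+0.070050i)·(+0.600315)·(+0.864737-0.502226i) = -0.496719+0.337117i

Re=-0.4967 Im=0.3371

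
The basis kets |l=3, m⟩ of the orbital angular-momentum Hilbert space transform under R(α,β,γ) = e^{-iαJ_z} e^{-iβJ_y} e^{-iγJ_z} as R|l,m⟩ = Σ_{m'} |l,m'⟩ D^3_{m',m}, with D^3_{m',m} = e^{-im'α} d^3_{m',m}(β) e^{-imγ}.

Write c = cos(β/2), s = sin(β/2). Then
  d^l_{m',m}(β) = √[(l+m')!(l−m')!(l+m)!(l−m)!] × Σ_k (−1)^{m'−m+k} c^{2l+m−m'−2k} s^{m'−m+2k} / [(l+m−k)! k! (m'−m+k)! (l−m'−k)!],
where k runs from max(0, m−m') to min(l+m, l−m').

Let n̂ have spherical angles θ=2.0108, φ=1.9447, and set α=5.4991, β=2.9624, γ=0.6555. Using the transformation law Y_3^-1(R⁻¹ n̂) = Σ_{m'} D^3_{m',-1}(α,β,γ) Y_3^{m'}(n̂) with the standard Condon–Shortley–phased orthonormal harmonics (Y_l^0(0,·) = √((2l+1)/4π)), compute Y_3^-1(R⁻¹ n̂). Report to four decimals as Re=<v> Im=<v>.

Re=-0.1894 Im=-0.0522

Need the full column D^3_{m',-1} for m'=−3..3 at α=5.4991, β=2.9624, γ=0.6555.
cos(β/2)=0.089477, sin(β/2)=0.995989
d^3_{-3,-1}: single k=2 term ⇒ +0.000246;  D = -0.000031-0.000244i
d^3_{-2,-1}: k∈[1..2] ⇒ +0.000018 -0.004476 = -0.004458;  D = -0.002727+0.003527i
d^3_{-1,-1}: k∈[0..2] ⇒ +0.000001 -0.000509 +0.047270 = +0.046762;  D = +0.046376-0.005996i
d^3_{0,-1}: k∈[0..2] ⇒ -0.000020 +0.007355 -0.303789 = -0.296454;  D = -0.235012-0.180705i
d^3_{1,-1}: k∈[0..2] ⇒ +0.000382 -0.063027 +0.976174 = +0.913528;  D = +0.119521+0.905676i
d^3_{2,-1}: k∈[0..1] ⇒ -0.004476 +0.277320 = +0.272844;  D = -0.165745+0.216731i
d^3_{3,-1}: single k=0 term ⇒ +0.030513;  D = -0.030240+0.004072i
Y_3^{m'}(θ=2.0108,φ=1.9447) and Σ D·Y over m':
  (-0.0000-0.0002i)·(+0.2784+0.1341i)  (-0.0027+0.0035i)·(+0.2613-0.2423i)  (+0.0464-0.0060i)·(+0.0099+0.0253i)  (-0.2350-0.1807i)·(+0.3327+0.0000i)  (+0.1195+0.9057i)·(-0.0099+0.0253i)  (-0.1657+0.2167i)·(+0.2613+0.2423i)  (-0.0302+0.0041i)·(-0.2784+0.1341i)
Y_3^-1(R⁻¹ n̂) = -0.189428-0.052183i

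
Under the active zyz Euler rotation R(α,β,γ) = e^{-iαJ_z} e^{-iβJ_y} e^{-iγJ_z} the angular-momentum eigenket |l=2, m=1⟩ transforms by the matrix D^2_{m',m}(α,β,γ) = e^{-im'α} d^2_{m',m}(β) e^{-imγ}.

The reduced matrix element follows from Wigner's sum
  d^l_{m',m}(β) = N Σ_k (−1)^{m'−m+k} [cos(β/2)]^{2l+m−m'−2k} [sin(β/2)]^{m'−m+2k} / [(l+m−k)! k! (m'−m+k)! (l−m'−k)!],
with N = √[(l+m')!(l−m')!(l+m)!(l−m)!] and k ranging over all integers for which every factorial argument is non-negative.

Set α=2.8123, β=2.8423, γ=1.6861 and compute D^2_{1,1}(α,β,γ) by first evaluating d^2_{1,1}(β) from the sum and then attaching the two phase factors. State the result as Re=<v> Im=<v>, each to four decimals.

Split into d^2_{1,1}(β=2.8423) × two z-phases.
Half-angle: c=0.149088, s=0.988824. N=√(6·1·6·1)=6.000000
Admissible k: 0..1 (factorial args all ≥0)
  k=0: (−1)^0·6.0000/(6)·0.1491^4·0.9888^0 = +0.000494
  k=1: (−1)^1·6.0000/(2)·0.1491^2·0.9888^2 = -0.065200
d^2_{1,1}(2.8423) = +0.000494 -0.065200 = -0.064706
D = (-0.946271-0.323374i)·(-0.064706)·(-0.115048-0.993360i) = +0.013741-0.063230i

Re=0.0137 Im=-0.0632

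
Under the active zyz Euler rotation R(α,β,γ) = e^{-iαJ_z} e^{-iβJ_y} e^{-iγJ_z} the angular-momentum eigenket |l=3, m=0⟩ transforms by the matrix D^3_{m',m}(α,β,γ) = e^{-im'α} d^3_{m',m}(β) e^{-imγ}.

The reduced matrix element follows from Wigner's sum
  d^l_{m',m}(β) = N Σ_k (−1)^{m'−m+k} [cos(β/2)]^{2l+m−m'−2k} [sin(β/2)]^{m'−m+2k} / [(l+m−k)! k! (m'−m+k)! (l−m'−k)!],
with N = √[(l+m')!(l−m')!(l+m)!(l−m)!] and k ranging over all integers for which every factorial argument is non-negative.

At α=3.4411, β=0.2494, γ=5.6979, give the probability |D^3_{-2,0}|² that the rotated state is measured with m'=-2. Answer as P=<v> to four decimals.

P=0.0065

First d^3_{-2,0}(β=0.2494), then the phase factors e^{-i(-2)α} and e^{-i(0)γ}:
c=cos(0.2494/2)=0.992235, s=sin(0.2494/2)=0.124377; N=√[1·120·6·6]=65.726707
k∈{2,3} keeps every argument non-negative
  k=2: (−1)^0·65.7267/(12)·0.9922^4·0.1244^2 = +0.082130
  k=3: (−1)^1·65.7267/(12)·0.9922^2·0.1244^4 = -0.001290
d^3_{-2,0}(0.2494) = +0.082130 -0.001290 = +0.080839
|D^3_{-2,0}|² = |d^3_{-2,0}(β)|² = (+0.080839)² = 0.006535 (the z-rotation phases have unit modulus)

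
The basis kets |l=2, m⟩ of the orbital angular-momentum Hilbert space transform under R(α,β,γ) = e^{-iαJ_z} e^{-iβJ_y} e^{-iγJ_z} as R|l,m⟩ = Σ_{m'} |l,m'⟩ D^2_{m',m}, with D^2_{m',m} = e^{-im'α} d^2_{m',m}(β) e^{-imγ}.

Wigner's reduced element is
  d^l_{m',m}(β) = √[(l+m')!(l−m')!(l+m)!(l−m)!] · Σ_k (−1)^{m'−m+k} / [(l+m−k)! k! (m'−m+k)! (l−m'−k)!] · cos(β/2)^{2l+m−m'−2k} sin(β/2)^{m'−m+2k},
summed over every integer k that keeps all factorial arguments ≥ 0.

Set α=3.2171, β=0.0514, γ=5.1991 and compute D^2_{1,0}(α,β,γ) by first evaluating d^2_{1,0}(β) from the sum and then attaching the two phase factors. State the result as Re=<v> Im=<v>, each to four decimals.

Re=0.0627 Im=-0.0047

Split into d^2_{1,0}(β=0.0514) × two z-phases.
With c≡cos(β/2)=0.999670 and s≡sin(β/2)=0.025697, N=[6·1·2·2]^{1/2}=4.898979
Admissible k: 0..1 (factorial args all ≥0)
  k=0: (−1)^1·4.8990/(2)·0.9997^3·0.0257^1 = -0.062883
  k=1: (−1)^2·4.8990/(2)·0.9997^1·0.0257^3 = +0.000042
d^2_{1,0}(0.0514) = -0.062883 +0.000042 = -0.062841
D = (-0.997151+0.075436i)·(-0.062841)·(+1.000000+0.000000i) = +0.062662-0.004740i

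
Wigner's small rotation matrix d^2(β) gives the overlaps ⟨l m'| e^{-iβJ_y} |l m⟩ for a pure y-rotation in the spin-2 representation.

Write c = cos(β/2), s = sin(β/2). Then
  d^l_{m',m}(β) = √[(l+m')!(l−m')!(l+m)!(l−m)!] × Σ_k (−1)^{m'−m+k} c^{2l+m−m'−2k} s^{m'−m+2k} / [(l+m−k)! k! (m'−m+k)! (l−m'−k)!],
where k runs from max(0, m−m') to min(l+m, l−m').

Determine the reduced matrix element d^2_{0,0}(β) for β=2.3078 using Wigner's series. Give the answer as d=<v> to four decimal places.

d^2_{0,0}(β=2.3078) via Wigner's sum:
c=cos(2.3078/2)=0.404925, s=sin(2.3078/2)=0.914350; N=√[2·2·2·2]=4.000000
Admissible k: 0..2 (factorial args all ≥0)
  k=0: (−1)^0·4.0000/(4)·0.4049^4·0.9144^0 = +0.026884
  k=1: (−1)^1·4.0000/(1)·0.4049^2·0.9144^2 = -0.548319
  k=2: (−1)^2·4.0000/(4)·0.4049^0·0.9144^4 = +0.698956
d^2_{0,0}(2.3078) = +0.026884 -0.548319 +0.698956 = +0.177522

d=0.1775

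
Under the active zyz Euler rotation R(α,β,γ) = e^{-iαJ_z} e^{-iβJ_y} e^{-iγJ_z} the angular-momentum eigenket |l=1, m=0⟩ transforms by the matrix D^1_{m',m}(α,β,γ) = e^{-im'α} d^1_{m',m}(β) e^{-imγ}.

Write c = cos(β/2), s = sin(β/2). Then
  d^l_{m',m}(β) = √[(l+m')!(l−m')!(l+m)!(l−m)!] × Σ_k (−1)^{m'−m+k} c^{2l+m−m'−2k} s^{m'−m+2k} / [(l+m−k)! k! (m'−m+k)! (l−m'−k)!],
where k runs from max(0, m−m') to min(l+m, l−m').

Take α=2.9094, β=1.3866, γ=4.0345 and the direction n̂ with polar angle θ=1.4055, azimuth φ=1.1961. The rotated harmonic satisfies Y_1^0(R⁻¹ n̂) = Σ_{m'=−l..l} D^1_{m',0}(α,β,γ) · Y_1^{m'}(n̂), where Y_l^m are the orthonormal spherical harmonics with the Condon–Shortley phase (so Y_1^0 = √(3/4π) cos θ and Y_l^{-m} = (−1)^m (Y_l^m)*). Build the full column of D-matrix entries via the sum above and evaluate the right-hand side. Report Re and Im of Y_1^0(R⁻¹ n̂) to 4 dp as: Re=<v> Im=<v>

Need the full column D^1_{m',0} for m'=−1..1 at α=2.9094, β=1.3866, γ=4.0345.
cos(β/2)=0.769141, sin(β/2)=0.639079
d^1_{-1,0}: single k=1 term ⇒ +0.695145;  D = -0.676490+0.159961i
d^1_{0,0}: k∈[0..1] ⇒ +0.591578 -0.408422 = +0.183157;  D = +0.183157+0.000000i
d^1_{1,0}: single k=0 term ⇒ -0.695145;  D = +0.676490+0.159961i
Y_1^{m'}(θ=1.4055,φ=1.1961) and Σ D·Y over m':
  (-0.6765+0.1600i)·(+0.1247-0.3171i)  (+0.1832+0.0000i)·(+0.0804+0.0000i)  (+0.6765+0.1600i)·(-0.1247-0.3171i)
Y_1^0(R⁻¹ n̂) = -0.052563+0.000000i

Re=-0.0526 Im=0.0000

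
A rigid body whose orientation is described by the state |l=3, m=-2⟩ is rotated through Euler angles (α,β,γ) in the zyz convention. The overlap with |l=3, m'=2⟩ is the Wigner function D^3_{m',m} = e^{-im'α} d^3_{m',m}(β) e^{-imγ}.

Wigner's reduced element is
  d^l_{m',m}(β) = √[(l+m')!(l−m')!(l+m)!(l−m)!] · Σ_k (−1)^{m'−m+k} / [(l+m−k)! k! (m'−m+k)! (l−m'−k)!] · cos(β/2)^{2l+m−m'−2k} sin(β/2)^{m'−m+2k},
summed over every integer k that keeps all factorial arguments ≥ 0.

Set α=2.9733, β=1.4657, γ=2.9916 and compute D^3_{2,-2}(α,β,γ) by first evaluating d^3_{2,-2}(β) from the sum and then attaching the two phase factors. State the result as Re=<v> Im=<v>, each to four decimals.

Re=0.4633 Im=0.0170

Split into d^3_{2,-2}(β=1.4657) × two z-phases.
Half-angle: c=0.743271, s=0.668991. N=√(120·1·1·120)=120.000000
The bounds max(0,m−m')=0 and min(l+m,l−m')=1 give 2 terms
  k=0: (−1)^4·120.0000/(24)·0.7433^2·0.6690^4 = +0.553279
  k=1: (−1)^5·120.0000/(120)·0.7433^0·0.6690^6 = -0.089644
d^3_{2,-2}(1.4657) = +0.553279 -0.089644 = +0.463635
Attach z-rotation phases: D = e^{-i(2)(2.9733)}·(+0.463635)·e^{-i(-2)(2.9916)} = +0.463325+0.016965i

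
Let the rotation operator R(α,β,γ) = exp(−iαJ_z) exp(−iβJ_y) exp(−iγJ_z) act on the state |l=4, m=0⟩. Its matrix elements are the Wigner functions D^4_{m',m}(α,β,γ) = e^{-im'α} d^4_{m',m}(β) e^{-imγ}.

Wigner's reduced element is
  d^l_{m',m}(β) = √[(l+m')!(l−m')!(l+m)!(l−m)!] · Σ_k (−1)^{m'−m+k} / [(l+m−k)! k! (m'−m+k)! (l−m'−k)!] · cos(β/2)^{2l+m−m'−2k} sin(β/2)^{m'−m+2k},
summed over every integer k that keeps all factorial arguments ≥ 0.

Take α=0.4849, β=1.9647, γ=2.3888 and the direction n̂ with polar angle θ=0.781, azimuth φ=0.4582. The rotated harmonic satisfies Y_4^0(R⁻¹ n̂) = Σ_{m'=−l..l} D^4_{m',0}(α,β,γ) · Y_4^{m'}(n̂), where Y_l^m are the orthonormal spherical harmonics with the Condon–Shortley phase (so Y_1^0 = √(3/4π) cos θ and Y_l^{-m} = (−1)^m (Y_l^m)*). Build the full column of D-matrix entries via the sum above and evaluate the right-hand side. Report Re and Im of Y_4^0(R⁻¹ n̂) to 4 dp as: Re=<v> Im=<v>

Need the full column D^4_{m',0} for m'=−4..4 at α=0.4849, β=1.9647, γ=2.3888.
cos(β/2)=0.555069, sin(β/2)=0.831804
d^4_{-4,0}: single k=4 term ⇒ +0.380209;  D = -0.137065+0.354643i
d^4_{-3,0}: k∈[3..4] ⇒ +0.358809 -0.805770 = -0.446961;  D = -0.051774-0.443952i
d^4_{-2,0}: k∈[2..4] ⇒ +0.191976 -1.149643 +0.968149 = +0.010481;  D = +0.005927+0.008645i
d^4_{-1,0}: k∈[1..4] ⇒ +0.060390 -0.813702 +1.827314 -0.683927 = +0.390075;  D = +0.345108+0.181822i
d^4_{0,0}: k∈[0..4] ⇒ +0.009011 -0.323777 +1.635971 -1.632829 +0.229176 = -0.082448;  D = -0.082448+0.000000i
d^4_{1,0}: k∈[0..3] ⇒ -0.060390 +0.813702 -1.827314 +0.683927 = -0.390075;  D = -0.345108+0.181822i
d^4_{2,0}: k∈[0..2] ⇒ +0.191976 -1.149643 +0.968149 = +0.010481;  D = +0.005927-0.008645i
d^4_{3,0}: k∈[0..1] ⇒ -0.358809 +0.805770 = +0.446961;  D = +0.051774-0.443952i
d^4_{4,0}: single k=0 term ⇒ +0.380209;  D = -0.137065-0.354643i
Y_4^{m'}(θ=0.781,φ=0.4582) and Σ D·Y over m':
  (-0.1371+0.3546i)·(-0.0282-0.1050i)  (-0.0518-0.4440i)·(+0.0605-0.3042i)  (+0.0059+0.0086i)·(+0.2554-0.3329i)  (+0.3451+0.1818i)·(+0.1126-0.0555i)  (-0.0824+0.0000i)·(-0.3414+0.0000i)  (-0.3451+0.1818i)·(-0.1126-0.0555i)  (+0.0059-0.0086i)·(+0.2554+0.3329i)  (+0.0518-0.4440i)·(-0.0605-0.3042i)  (-0.1371-0.3546i)·(-0.0282+0.1050i)
Y_4^0(R⁻¹ n̂) = -0.059337+0.000000i

Re=-0.0593 Im=0.0000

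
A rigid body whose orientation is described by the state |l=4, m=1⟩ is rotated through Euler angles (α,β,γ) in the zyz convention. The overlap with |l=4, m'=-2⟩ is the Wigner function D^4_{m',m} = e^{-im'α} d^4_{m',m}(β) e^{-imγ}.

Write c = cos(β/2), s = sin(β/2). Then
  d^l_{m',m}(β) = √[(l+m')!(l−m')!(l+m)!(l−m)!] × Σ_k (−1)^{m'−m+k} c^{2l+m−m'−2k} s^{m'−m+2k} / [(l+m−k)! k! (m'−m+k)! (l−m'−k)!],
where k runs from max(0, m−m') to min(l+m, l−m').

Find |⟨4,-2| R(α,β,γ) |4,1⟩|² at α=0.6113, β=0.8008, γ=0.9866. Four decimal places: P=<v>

P=0.1689

Split into d^4_{-2,1}(β=0.8008) × two z-phases.
Half-angle: c=0.920905, s=0.389787. N=√(2·720·120·6)=1018.233765
k∈{3,4,5} keeps every argument non-negative
  k=3: (−1)^0·1018.2338/(72)·0.9209^5·0.3898^3 = +0.554716
  k=4: (−1)^1·1018.2338/(48)·0.9209^3·0.3898^5 = -0.149069
  k=5: (−1)^2·1018.2338/(240)·0.9209^1·0.3898^7 = +0.005341
d^4_{-2,1}(0.8008) = +0.554716 -0.149069 +0.005341 = +0.410989
|D^4_{-2,1}|² = |d^4_{-2,1}(β)|² = (+0.410989)² = 0.168912 (the z-rotation phases have unit modulus)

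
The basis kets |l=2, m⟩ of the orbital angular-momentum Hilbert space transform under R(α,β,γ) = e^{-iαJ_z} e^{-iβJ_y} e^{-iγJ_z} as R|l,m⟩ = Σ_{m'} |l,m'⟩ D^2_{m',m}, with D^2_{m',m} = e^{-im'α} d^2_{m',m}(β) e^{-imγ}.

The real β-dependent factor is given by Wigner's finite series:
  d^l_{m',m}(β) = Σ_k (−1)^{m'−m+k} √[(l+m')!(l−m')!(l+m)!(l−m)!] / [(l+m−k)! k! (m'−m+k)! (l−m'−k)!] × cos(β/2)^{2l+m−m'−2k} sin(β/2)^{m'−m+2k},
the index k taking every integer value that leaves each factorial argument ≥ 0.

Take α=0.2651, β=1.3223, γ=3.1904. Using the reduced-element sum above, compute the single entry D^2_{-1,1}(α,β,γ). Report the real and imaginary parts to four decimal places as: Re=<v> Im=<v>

Re=-0.5494 Im=-0.1207

First d^2_{-1,1}(β=1.3223), then the phase factors e^{-i(-1)α} and e^{-i(1)γ}:
With c≡cos(β/2)=0.789287 and s≡sin(β/2)=0.614025, N=[1·6·6·1]^{1/2}=6.000000
Admissible k: 2..3 (factorial args all ≥0)
  k=2: (−1)^0·6.0000/(2)·0.7893^2·0.6140^2 = +0.704633
  k=3: (−1)^1·6.0000/(6)·0.7893^0·0.6140^4 = -0.142149
d^2_{-1,1}(1.3223) = +0.704633 -0.142149 = +0.562484
Attach z-rotation phases: D = e^{-i(-1)(0.2651)}·(+0.562484)·e^{-i(1)(3.1904)} = -0.549378-0.120715i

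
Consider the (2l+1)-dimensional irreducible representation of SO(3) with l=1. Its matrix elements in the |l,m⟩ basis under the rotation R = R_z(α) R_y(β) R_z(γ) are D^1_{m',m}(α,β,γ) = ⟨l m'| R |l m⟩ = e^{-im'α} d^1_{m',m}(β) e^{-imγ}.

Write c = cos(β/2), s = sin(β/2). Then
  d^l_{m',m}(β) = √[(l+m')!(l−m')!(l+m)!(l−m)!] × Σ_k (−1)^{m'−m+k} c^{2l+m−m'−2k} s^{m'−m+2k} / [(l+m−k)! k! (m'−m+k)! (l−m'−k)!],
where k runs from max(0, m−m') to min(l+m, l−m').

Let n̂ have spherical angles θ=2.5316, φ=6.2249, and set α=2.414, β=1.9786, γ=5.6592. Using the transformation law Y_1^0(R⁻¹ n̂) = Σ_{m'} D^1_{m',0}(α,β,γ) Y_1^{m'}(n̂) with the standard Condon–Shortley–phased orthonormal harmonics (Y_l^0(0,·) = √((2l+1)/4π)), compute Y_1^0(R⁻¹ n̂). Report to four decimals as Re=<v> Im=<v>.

Re=-0.0427 Im=0.0000

Need the full column D^1_{m',0} for m'=−1..1 at α=2.414, β=1.9786, γ=5.6592.
cos(β/2)=0.549275, sin(β/2)=0.835642
d^1_{-1,0}: single k=1 term ⇒ +0.649120;  D = -0.484748+0.431713i
d^1_{0,0}: k∈[0..1] ⇒ +0.301703 -0.698297 = -0.396594;  D = -0.396594+0.000000i
d^1_{1,0}: single k=0 term ⇒ -0.649120;  D = +0.484748+0.431713i
Y_1^{m'}(θ=2.5316,φ=6.2249) and Σ D·Y over m':
  (-0.4847+0.4317i)·(+0.1976+0.0115i)  (-0.3966+0.0000i)·(-0.4005+0.0000i)  (+0.4847+0.4317i)·(-0.1976+0.0115i)
Y_1^0(R⁻¹ n̂) = -0.042682+0.000000i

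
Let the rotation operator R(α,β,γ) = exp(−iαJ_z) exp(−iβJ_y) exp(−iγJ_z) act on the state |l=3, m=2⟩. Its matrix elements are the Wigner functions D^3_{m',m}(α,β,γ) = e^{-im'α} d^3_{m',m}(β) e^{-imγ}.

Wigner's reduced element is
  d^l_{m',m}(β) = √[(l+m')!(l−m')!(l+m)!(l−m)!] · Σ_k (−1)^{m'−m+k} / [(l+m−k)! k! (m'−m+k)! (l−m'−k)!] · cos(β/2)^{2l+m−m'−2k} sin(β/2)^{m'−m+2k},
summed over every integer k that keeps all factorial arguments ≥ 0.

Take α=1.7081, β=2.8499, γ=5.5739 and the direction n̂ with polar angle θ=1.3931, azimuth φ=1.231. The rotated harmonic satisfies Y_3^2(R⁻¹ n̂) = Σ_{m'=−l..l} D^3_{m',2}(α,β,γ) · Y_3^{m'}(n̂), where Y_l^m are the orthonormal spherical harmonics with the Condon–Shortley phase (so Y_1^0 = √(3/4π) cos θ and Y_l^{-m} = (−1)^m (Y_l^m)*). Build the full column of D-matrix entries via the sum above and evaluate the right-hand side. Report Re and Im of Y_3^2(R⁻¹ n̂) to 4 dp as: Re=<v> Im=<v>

Re=-0.0592 Im=0.0587

Need the full column D^3_{m',2} for m'=−3..3 at α=1.7081, β=2.8499, γ=5.5739.
cos(β/2)=0.145330, sin(β/2)=0.989383
d^3_{-3,2}: single k=5 term ⇒ +0.337484;  D = +0.326168+0.086658i
d^3_{-2,2}: k∈[4..5] ⇒ +0.101190 -0.937967 = -0.836777;  D = -0.102151+0.830518i
d^3_{-1,2}: k∈[3..4] ⇒ +0.018801 -0.435690 = -0.416889;  D = +0.416842-0.006221i
d^3_{0,2}: k∈[2..3] ⇒ +0.002392 -0.110848 = -0.108456;  D = -0.016446-0.107202i
d^3_{1,2}: k∈[1..2] ⇒ +0.000203 -0.018801 = -0.018598;  D = -0.017824+0.005310i
d^3_{2,2}: k∈[0..1] ⇒ +0.000009 -0.002183 = -0.002174;  D = +0.000900+0.001979i
d^3_{3,2}: single k=0 term ⇒ -0.000157;  D = +0.000133-0.000084i
Y_3^{m'}(θ=1.3931,φ=1.231) and Σ D·Y over m':
  (+0.3262+0.0867i)·(-0.3389+0.2084i)  (-0.1022+0.8305i)·(-0.1361-0.1100i)  (+0.4168-0.0062i)·(-0.0895+0.2531i)  (-0.0164-0.1072i)·(-0.1876+0.0000i)  (-0.0178+0.0053i)·(+0.0895+0.2531i)  (+0.0009+0.0020i)·(-0.1361+0.1100i)  (+0.0001-0.0001i)·(+0.3389+0.2084i)
Y_3^2(R⁻¹ n̂) = -0.059181+0.058737i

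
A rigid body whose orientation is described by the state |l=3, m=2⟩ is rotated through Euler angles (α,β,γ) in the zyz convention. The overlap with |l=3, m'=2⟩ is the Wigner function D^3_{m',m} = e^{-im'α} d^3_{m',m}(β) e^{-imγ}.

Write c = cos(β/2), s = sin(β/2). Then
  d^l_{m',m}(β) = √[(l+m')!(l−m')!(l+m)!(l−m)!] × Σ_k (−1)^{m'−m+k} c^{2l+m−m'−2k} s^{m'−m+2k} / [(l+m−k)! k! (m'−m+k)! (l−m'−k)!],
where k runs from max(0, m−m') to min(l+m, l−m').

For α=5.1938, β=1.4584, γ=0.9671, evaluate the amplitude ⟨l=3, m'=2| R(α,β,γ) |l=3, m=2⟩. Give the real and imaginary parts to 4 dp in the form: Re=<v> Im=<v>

Re=-0.4991 Im=-0.1246

First d^3_{2,2}(β=1.4584), then the phase factors e^{-i(2)α} and e^{-i(2)γ}:
c=cos(1.4584/2)=0.745708, s=sin(1.4584/2)=0.666273; N=√[120·1·120·1]=120.000000
Admissible k: 0..1 (factorial args all ≥0)
  k=0: (−1)^0·120.0000/(120)·0.7457^6·0.6663^0 = +0.171954
  k=1: (−1)^1·120.0000/(24)·0.7457^4·0.6663^2 = -0.686356
d^3_{2,2}(1.4584) = +0.171954 -0.686356 = -0.514402
D = (-0.571206+0.820807i)·(-0.514402)·(-0.355458-0.934692i) = -0.499094-0.124557i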